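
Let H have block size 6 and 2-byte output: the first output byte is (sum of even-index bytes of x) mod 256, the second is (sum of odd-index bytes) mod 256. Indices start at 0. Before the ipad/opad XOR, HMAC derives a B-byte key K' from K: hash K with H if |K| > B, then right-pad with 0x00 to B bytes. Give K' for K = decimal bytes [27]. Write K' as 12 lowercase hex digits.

1b0000000000

Key decimal bytes [27] = 1b is 1 byte ≤ B = 6; zero-pad to 6 bytes: K' = 1b 00 00 00 00 00.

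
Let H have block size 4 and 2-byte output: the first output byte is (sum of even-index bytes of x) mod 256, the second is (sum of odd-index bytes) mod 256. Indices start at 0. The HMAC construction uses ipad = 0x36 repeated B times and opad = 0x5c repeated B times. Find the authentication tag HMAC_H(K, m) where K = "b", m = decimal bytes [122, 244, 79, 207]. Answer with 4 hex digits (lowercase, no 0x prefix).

ede7

Key "b" = 62 is 1 byte ≤ B = 4; zero-pad to 4 bytes: K' = 62 00 00 00.
K' ⊕ ipad = 54 36 36 36.  K' ⊕ opad = 3e 5c 5c 5c.
Inner input = (K'⊕ipad) ∥ m = 54 36 36 36 ∥ 7a f4 4f cf.
Inner hash: even-index sum = 339 mod 256 = 83; odd-index sum = 559 mod 256 = 47 → 53 2f.
Outer input = (K'⊕opad) ∥ inner = 3e 5c 5c 5c ∥ 53 2f.
Outer hash (tag): even-index sum = 237 mod 256 = 237; odd-index sum = 231 mod 256 = 231 → ed e7.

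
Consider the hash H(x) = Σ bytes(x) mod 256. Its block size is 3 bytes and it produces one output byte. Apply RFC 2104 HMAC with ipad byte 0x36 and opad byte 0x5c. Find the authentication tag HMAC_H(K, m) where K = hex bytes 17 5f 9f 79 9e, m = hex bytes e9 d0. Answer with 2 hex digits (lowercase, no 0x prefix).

67

Key hex bytes 17 5f 9f 79 9e is 5 bytes > B = 3, so hash it first: H(key) = 2c, then zero-pad to 3 bytes: K' = 2c 00 00.
K' ⊕ ipad = 1a 36 36.  K' ⊕ opad = 70 5c 5c.
Inner input = (K'⊕ipad) ∥ m = 1a 36 36 ∥ e9 d0.
Inner hash: sum = 26+54+54+233+208 = 575; mod 256 = 63 → 3f.
Outer input = (K'⊕opad) ∥ inner = 70 5c 5c ∥ 3f.
Outer hash (tag): sum = 112+92+92+63 = 359; mod 256 = 103 → 67.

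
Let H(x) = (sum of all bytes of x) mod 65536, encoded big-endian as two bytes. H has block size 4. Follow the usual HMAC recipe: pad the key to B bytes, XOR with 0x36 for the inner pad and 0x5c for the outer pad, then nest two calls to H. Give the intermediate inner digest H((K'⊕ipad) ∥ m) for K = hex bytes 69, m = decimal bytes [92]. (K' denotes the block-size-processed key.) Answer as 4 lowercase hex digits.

015d

Key hex bytes 69 is 1 byte ≤ B = 4; zero-pad to 4 bytes: K' = 69 00 00 00.
K' ⊕ ipad = 5f 36 36 36.
Inner input = 5f 36 36 36 ∥ 5c.
Inner hash: sum = 95+54+54+54+92 = 349 → 01 5d.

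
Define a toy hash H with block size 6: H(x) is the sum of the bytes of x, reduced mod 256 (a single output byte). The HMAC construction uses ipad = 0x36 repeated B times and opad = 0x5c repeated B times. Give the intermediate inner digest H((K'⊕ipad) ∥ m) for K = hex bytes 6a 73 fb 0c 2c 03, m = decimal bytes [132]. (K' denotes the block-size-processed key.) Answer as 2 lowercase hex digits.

7b

Key hex bytes 6a 73 fb 0c 2c 03 is exactly B = 6 bytes: K' = 6a 73 fb 0c 2c 03.
K' ⊕ ipad = 5c 45 cd 3a 1a 35.
Inner input = 5c 45 cd 3a 1a 35 ∥ 84.
Inner hash: sum = 92+69+205+58+26+53+132 = 635; mod 256 = 123 → 7b.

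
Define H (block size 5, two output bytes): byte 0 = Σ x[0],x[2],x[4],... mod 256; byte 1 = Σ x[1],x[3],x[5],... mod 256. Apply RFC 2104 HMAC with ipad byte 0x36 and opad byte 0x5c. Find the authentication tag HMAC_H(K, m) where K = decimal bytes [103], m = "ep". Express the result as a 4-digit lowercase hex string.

Key decimal bytes [103] = 67 is 1 byte ≤ B = 5; zero-pad to 5 bytes: K' = 67 00 00 00 00.
K' ⊕ ipad = 51 36 36 36 36.  K' ⊕ opad = 3b 5c 5c 5c 5c.
Inner input = (K'⊕ipad) ∥ m = 51 36 36 36 36 ∥ 65 70.
Inner hash: even-index sum = 301 mod 256 = 45; odd-index sum = 209 mod 256 = 209 → 2d d1.
Outer input = (K'⊕opad) ∥ inner = 3b 5c 5c 5c 5c ∥ 2d d1.
Outer hash (tag): even-index sum = 452 mod 256 = 196; odd-index sum = 229 mod 256 = 229 → c4 e5.

c4e5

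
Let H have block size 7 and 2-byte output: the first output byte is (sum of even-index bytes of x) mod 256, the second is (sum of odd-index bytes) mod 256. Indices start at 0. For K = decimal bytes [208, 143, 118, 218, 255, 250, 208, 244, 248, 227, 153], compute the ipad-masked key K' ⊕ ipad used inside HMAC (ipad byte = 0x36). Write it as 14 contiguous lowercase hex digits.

Key decimal bytes [208, 143, 118, 218, 255, 250, 208, 244, 248, 227, 153] = d0 8f 76 da ff fa d0 f4 f8 e3 99 is 11 bytes > B = 7, so hash it first: H(key) = a6 3a, then zero-pad to 7 bytes: K' = a6 3a 00 00 00 00 00.
XOR each byte with 0x36: a6⊕36=90, 3a⊕36=0c, 00⊕36=36, 00⊕36=36, 00⊕36=36, 00⊕36=36, 00⊕36=36.

900c3636363636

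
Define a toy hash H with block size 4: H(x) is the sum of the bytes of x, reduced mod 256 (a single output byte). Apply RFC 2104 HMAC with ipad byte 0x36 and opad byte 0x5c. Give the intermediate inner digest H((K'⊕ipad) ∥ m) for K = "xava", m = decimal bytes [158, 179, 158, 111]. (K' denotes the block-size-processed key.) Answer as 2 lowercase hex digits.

9a

Key "xava" = 78 61 76 61 is exactly B = 4 bytes: K' = 78 61 76 61.
K' ⊕ ipad = 4e 57 40 57.
Inner input = 4e 57 40 57 ∥ 9e b3 9e 6f.
Inner hash: sum = 78+87+64+87+158+179+158+111 = 922; mod 256 = 154 → 9a.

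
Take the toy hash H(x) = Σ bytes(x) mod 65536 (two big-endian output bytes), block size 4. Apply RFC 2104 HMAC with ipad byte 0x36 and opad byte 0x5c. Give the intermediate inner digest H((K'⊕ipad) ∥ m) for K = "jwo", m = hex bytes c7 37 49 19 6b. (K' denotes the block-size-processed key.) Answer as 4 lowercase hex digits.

02f7

Key "jwo" = 6a 77 6f is 3 bytes ≤ B = 4; zero-pad to 4 bytes: K' = 6a 77 6f 00.
K' ⊕ ipad = 5c 41 59 36.
Inner input = 5c 41 59 36 ∥ c7 37 49 19 6b.
Inner hash: sum = 92+65+89+54+199+55+73+25+107 = 759 → 02 f7.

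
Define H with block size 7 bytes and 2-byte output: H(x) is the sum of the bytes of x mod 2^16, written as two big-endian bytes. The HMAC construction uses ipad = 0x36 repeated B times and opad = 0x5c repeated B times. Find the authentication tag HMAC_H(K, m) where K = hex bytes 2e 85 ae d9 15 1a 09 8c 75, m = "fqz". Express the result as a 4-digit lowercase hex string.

0335

Key hex bytes 2e 85 ae d9 15 1a 09 8c 75 is 9 bytes > B = 7, so hash it first: H(key) = 03 73, then zero-pad to 7 bytes: K' = 03 73 00 00 00 00 00.
K' ⊕ ipad = 35 45 36 36 36 36 36.  K' ⊕ opad = 5f 2f 5c 5c 5c 5c 5c.
Inner input = (K'⊕ipad) ∥ m = 35 45 36 36 36 36 36 ∥ 66 71 7a.
Inner hash: sum = 53+69+54+54+54+54+54+102+113+122 = 729 → 02 d9.
Outer input = (K'⊕opad) ∥ inner = 5f 2f 5c 5c 5c 5c 5c ∥ 02 d9.
Outer hash (tag): sum = 95+47+92+92+92+92+92+2+217 = 821 → 03 35.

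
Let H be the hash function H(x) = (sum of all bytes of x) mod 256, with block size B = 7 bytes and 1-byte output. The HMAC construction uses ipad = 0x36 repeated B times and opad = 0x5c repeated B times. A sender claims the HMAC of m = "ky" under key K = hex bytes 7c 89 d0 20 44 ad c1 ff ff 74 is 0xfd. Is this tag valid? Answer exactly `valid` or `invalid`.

invalid

Key hex bytes 7c 89 d0 20 44 ad c1 ff ff 74 is 10 bytes > B = 7, so hash it first: H(key) = 19, then zero-pad to 7 bytes: K' = 19 00 00 00 00 00 00.
K' ⊕ ipad = 2f 36 36 36 36 36 36; K' ⊕ opad = 45 5c 5c 5c 5c 5c 5c.
Inner hash: sum = 47+54+54+54+54+54+54+107+121 = 599; mod 256 = 87 → 57.
Outer hash (recomputed tag): sum = 69+92+92+92+92+92+92+87 = 708; mod 256 = 196 → c4.
Recomputed tag = c4; claimed = fd → mismatch.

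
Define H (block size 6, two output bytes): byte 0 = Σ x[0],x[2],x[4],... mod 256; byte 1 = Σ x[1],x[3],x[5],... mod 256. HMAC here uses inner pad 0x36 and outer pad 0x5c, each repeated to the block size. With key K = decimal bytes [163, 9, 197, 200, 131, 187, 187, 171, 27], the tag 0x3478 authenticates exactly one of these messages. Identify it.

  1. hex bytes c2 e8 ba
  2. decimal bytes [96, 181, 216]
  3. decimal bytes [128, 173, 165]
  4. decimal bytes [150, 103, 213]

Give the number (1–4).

1

Key decimal bytes [163, 9, 197, 200, 131, 187, 187, 171, 27] = a3 09 c5 c8 83 bb bb ab 1b is 9 bytes > B = 6, so hash it first: H(key) = c1 37, then zero-pad to 6 bytes: K' = c1 37 00 00 00 00.
K' ⊕ ipad = f7 01 36 36 36 36; K' ⊕ opad = 9d 6b 5c 5c 5c 5c.
m1: inner = H(f7 01 36 36 36 36 c2 e8 ba) = df 55; tag = H(9d 6b 5c 5c 5c 5c df 55) = 3478 ← matches
m2: inner = H(f7 01 36 36 36 36 60 b5 d8) = 9b 22; tag = H(9d 6b 5c 5c 5c 5c 9b 22) = f045
m3: inner = H(f7 01 36 36 36 36 80 ad a5) = 88 1a; tag = H(9d 6b 5c 5c 5c 5c 88 1a) = dd3d
m4: inner = H(f7 01 36 36 36 36 96 67 d5) = ce d4; tag = H(9d 6b 5c 5c 5c 5c ce d4) = 23f7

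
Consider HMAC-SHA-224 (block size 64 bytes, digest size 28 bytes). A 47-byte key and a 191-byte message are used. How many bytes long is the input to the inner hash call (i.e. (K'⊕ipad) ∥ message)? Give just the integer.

255

Key is 47 ≤ 64 bytes, zero-padded: |K'| = 64.
Inner input = (K'⊕ipad) ∥ m → 64 + 191 = 255 bytes.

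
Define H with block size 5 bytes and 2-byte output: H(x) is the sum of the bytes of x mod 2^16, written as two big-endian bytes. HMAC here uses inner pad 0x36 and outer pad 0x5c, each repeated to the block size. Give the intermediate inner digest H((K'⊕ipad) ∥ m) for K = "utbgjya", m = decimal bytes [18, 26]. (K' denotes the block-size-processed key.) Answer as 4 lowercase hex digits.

01c2

Key "utbgjya" = 75 74 62 67 6a 79 61 is 7 bytes > B = 5, so hash it first: H(key) = 02 f6, then zero-pad to 5 bytes: K' = 02 f6 00 00 00.
K' ⊕ ipad = 34 c0 36 36 36.
Inner input = 34 c0 36 36 36 ∥ 12 1a.
Inner hash: sum = 52+192+54+54+54+18+26 = 450 → 01 c2.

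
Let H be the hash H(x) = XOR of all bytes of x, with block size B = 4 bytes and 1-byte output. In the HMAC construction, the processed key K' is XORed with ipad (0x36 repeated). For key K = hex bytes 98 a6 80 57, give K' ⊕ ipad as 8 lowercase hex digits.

ae90b661

Key hex bytes 98 a6 80 57 is exactly B = 4 bytes: K' = 98 a6 80 57.
XOR each byte with 0x36: 98⊕36=ae, a6⊕36=90, 80⊕36=b6, 57⊕36=61.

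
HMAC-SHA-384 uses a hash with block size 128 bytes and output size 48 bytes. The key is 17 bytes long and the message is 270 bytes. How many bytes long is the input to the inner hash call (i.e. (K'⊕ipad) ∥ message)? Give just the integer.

Key is 17 ≤ 128 bytes, zero-padded: |K'| = 128.
Inner input = (K'⊕ipad) ∥ m → 128 + 270 = 398 bytes.

398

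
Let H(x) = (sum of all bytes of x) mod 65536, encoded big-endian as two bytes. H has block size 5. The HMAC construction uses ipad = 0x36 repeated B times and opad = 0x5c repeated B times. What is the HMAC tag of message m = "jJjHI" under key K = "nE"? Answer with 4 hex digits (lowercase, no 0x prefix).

017e

Key "nE" = 6e 45 is 2 bytes ≤ B = 5; zero-pad to 5 bytes: K' = 6e 45 00 00 00.
K' ⊕ ipad = 58 73 36 36 36.  K' ⊕ opad = 32 19 5c 5c 5c.
Inner input = (K'⊕ipad) ∥ m = 58 73 36 36 36 ∥ 6a 4a 6a 48 49.
Inner hash: sum = 88+115+54+54+54+106+74+106+72+73 = 796 → 03 1c.
Outer input = (K'⊕opad) ∥ inner = 32 19 5c 5c 5c ∥ 03 1c.
Outer hash (tag): sum = 50+25+92+92+92+3+28 = 382 → 01 7e.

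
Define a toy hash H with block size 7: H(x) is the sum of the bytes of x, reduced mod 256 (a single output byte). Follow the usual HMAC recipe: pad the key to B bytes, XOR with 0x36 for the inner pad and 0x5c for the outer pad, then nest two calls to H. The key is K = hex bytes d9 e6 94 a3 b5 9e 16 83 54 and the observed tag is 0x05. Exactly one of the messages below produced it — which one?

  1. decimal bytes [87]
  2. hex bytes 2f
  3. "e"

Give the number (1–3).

2

Key hex bytes d9 e6 94 a3 b5 9e 16 83 54 is 9 bytes > B = 7, so hash it first: H(key) = 36, then zero-pad to 7 bytes: K' = 36 00 00 00 00 00 00.
K' ⊕ ipad = 00 36 36 36 36 36 36; K' ⊕ opad = 6a 5c 5c 5c 5c 5c 5c.
m1: inner = H(00 36 36 36 36 36 36 57) = 9b; tag = H(6a 5c 5c 5c 5c 5c 5c 9b) = 2d
m2: inner = H(00 36 36 36 36 36 36 2f) = 73; tag = H(6a 5c 5c 5c 5c 5c 5c 73) = 05 ← matches
m3: inner = H(00 36 36 36 36 36 36 65) = a9; tag = H(6a 5c 5c 5c 5c 5c 5c a9) = 3b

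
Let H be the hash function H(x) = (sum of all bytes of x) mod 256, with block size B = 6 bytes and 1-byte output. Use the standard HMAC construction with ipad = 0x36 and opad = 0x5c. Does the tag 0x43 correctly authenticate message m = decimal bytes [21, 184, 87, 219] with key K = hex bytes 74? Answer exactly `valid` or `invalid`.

valid

Key hex bytes 74 is 1 byte ≤ B = 6; zero-pad to 6 bytes: K' = 74 00 00 00 00 00.
K' ⊕ ipad = 42 36 36 36 36 36; K' ⊕ opad = 28 5c 5c 5c 5c 5c.
Inner hash: sum = 66+54+54+54+54+54+21+184+87+219 = 847; mod 256 = 79 → 4f.
Outer hash (recomputed tag): sum = 40+92+92+92+92+92+79 = 579; mod 256 = 67 → 43.
Recomputed tag = 43; claimed = 43 → match.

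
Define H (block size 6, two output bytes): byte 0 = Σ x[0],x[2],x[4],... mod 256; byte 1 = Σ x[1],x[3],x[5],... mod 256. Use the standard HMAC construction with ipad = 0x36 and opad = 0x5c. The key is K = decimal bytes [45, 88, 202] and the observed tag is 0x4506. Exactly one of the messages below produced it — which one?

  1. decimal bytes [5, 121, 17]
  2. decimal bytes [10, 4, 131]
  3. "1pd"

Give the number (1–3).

Key decimal bytes [45, 88, 202] = 2d 58 ca is 3 bytes ≤ B = 6; zero-pad to 6 bytes: K' = 2d 58 ca 00 00 00.
K' ⊕ ipad = 1b 6e fc 36 36 36; K' ⊕ opad = 71 04 96 5c 5c 5c.
m1: inner = H(1b 6e fc 36 36 36 05 79 11) = 63 53; tag = H(71 04 96 5c 5c 5c 63 53) = c60f
m2: inner = H(1b 6e fc 36 36 36 0a 04 83) = da de; tag = H(71 04 96 5c 5c 5c da de) = 3d9a
m3: inner = H(1b 6e fc 36 36 36 31 70 64) = e2 4a; tag = H(71 04 96 5c 5c 5c e2 4a) = 4506 ← matches

3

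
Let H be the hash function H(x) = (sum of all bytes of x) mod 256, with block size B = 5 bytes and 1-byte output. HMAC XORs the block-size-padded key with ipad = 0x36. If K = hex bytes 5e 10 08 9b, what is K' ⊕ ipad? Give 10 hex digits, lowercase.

68263ead36

Key hex bytes 5e 10 08 9b is 4 bytes ≤ B = 5; zero-pad to 5 bytes: K' = 5e 10 08 9b 00.
XOR each byte with 0x36: 5e⊕36=68, 10⊕36=26, 08⊕36=3e, 9b⊕36=ad, 00⊕36=36.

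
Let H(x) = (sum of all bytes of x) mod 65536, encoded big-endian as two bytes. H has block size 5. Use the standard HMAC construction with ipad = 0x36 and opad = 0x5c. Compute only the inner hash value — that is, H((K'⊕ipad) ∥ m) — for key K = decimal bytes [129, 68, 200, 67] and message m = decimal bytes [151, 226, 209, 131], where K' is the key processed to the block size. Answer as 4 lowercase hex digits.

059f

Key decimal bytes [129, 68, 200, 67] = 81 44 c8 43 is 4 bytes ≤ B = 5; zero-pad to 5 bytes: K' = 81 44 c8 43 00.
K' ⊕ ipad = b7 72 fe 75 36.
Inner input = b7 72 fe 75 36 ∥ 97 e2 d1 83.
Inner hash: sum = 183+114+254+117+54+151+226+209+131 = 1439 → 05 9f.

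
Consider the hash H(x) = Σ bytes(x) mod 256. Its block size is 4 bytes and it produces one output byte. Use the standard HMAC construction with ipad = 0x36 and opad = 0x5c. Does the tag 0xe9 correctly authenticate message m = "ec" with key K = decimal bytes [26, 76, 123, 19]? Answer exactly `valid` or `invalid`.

Key decimal bytes [26, 76, 123, 19] = 1a 4c 7b 13 is exactly B = 4 bytes: K' = 1a 4c 7b 13.
K' ⊕ ipad = 2c 7a 4d 25; K' ⊕ opad = 46 10 27 4f.
Inner hash: sum = 44+122+77+37+101+99 = 480; mod 256 = 224 → e0.
Outer hash (recomputed tag): sum = 70+16+39+79+224 = 428; mod 256 = 172 → ac.
Recomputed tag = ac; claimed = e9 → mismatch.

invalid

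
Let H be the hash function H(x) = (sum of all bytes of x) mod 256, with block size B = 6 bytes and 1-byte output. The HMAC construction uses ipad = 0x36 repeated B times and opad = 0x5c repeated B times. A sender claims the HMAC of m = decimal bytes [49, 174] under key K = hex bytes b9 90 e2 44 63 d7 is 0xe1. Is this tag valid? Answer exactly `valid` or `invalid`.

Key hex bytes b9 90 e2 44 63 d7 is exactly B = 6 bytes: K' = b9 90 e2 44 63 d7.
K' ⊕ ipad = 8f a6 d4 72 55 e1; K' ⊕ opad = e5 cc be 18 3f 8b.
Inner hash: sum = 143+166+212+114+85+225+49+174 = 1168; mod 256 = 144 → 90.
Outer hash (recomputed tag): sum = 229+204+190+24+63+139+144 = 993; mod 256 = 225 → e1.
Recomputed tag = e1; claimed = e1 → match.

valid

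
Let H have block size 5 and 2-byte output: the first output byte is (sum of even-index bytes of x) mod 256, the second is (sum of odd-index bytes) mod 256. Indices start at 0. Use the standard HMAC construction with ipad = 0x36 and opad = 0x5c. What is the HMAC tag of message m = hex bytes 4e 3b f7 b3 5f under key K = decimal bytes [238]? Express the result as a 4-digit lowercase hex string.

7aea

Key decimal bytes [238] = ee is 1 byte ≤ B = 5; zero-pad to 5 bytes: K' = ee 00 00 00 00.
K' ⊕ ipad = d8 36 36 36 36.  K' ⊕ opad = b2 5c 5c 5c 5c.
Inner input = (K'⊕ipad) ∥ m = d8 36 36 36 36 ∥ 4e 3b f7 b3 5f.
Inner hash: even-index sum = 562 mod 256 = 50; odd-index sum = 528 mod 256 = 16 → 32 10.
Outer input = (K'⊕opad) ∥ inner = b2 5c 5c 5c 5c ∥ 32 10.
Outer hash (tag): even-index sum = 378 mod 256 = 122; odd-index sum = 234 mod 256 = 234 → 7a ea.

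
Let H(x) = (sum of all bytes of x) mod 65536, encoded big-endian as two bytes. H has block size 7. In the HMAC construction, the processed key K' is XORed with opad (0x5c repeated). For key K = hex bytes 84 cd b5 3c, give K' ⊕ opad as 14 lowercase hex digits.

Key hex bytes 84 cd b5 3c is 4 bytes ≤ B = 7; zero-pad to 7 bytes: K' = 84 cd b5 3c 00 00 00.
XOR each byte with 0x5c: 84⊕5c=d8, cd⊕5c=91, b5⊕5c=e9, 3c⊕5c=60, 00⊕5c=5c, 00⊕5c=5c, 00⊕5c=5c.

d891e9605c5c5c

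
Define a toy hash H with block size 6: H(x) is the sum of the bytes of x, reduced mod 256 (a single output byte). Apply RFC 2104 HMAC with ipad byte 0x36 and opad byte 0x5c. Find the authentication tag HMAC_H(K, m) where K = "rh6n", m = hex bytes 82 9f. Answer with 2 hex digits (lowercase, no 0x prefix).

3d

Key "rh6n" = 72 68 36 6e is 4 bytes ≤ B = 6; zero-pad to 6 bytes: K' = 72 68 36 6e 00 00.
K' ⊕ ipad = 44 5e 00 58 36 36.  K' ⊕ opad = 2e 34 6a 32 5c 5c.
Inner input = (K'⊕ipad) ∥ m = 44 5e 00 58 36 36 ∥ 82 9f.
Inner hash: sum = 68+94+0+88+54+54+130+159 = 647; mod 256 = 135 → 87.
Outer input = (K'⊕opad) ∥ inner = 2e 34 6a 32 5c 5c ∥ 87.
Outer hash (tag): sum = 46+52+106+50+92+92+135 = 573; mod 256 = 61 → 3d.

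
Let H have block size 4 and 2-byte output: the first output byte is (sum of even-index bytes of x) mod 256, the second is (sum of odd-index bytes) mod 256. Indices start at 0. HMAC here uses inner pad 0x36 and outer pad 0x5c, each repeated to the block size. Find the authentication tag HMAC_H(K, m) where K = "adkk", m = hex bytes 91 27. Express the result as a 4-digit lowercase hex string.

b945

Key "adkk" = 61 64 6b 6b is exactly B = 4 bytes: K' = 61 64 6b 6b.
K' ⊕ ipad = 57 52 5d 5d.  K' ⊕ opad = 3d 38 37 37.
Inner input = (K'⊕ipad) ∥ m = 57 52 5d 5d ∥ 91 27.
Inner hash: even-index sum = 325 mod 256 = 69; odd-index sum = 214 mod 256 = 214 → 45 d6.
Outer input = (K'⊕opad) ∥ inner = 3d 38 37 37 ∥ 45 d6.
Outer hash (tag): even-index sum = 185 mod 256 = 185; odd-index sum = 325 mod 256 = 69 → b9 45.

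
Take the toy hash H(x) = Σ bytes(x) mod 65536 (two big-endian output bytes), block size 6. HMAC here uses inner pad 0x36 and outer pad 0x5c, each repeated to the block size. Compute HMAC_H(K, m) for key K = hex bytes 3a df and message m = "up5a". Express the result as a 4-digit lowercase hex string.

Key hex bytes 3a df is 2 bytes ≤ B = 6; zero-pad to 6 bytes: K' = 3a df 00 00 00 00.
K' ⊕ ipad = 0c e9 36 36 36 36.  K' ⊕ opad = 66 83 5c 5c 5c 5c.
Inner input = (K'⊕ipad) ∥ m = 0c e9 36 36 36 36 ∥ 75 70 35 61.
Inner hash: sum = 12+233+54+54+54+54+117+112+53+97 = 840 → 03 48.
Outer input = (K'⊕opad) ∥ inner = 66 83 5c 5c 5c 5c ∥ 03 48.
Outer hash (tag): sum = 102+131+92+92+92+92+3+72 = 676 → 02 a4.

02a4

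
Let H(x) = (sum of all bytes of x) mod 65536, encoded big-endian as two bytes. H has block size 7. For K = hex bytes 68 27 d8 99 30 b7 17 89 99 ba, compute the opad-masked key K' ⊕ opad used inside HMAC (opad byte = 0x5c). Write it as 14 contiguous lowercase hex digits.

58865c5c5c5c5c

Key hex bytes 68 27 d8 99 30 b7 17 89 99 ba is 10 bytes > B = 7, so hash it first: H(key) = 04 da, then zero-pad to 7 bytes: K' = 04 da 00 00 00 00 00.
XOR each byte with 0x5c: 04⊕5c=58, da⊕5c=86, 00⊕5c=5c, 00⊕5c=5c, 00⊕5c=5c, 00⊕5c=5c, 00⊕5c=5c.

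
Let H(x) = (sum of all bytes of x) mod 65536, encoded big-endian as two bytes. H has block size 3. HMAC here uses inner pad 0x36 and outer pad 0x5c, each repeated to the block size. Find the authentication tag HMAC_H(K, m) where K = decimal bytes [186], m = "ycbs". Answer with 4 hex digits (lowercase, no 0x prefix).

Key decimal bytes [186] = ba is 1 byte ≤ B = 3; zero-pad to 3 bytes: K' = ba 00 00.
K' ⊕ ipad = 8c 36 36.  K' ⊕ opad = e6 5c 5c.
Inner input = (K'⊕ipad) ∥ m = 8c 36 36 ∥ 79 63 62 73.
Inner hash: sum = 140+54+54+121+99+98+115 = 681 → 02 a9.
Outer input = (K'⊕opad) ∥ inner = e6 5c 5c ∥ 02 a9.
Outer hash (tag): sum = 230+92+92+2+169 = 585 → 02 49.

0249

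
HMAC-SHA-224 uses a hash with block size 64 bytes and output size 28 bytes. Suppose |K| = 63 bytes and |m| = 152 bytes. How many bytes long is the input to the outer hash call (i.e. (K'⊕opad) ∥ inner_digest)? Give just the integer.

Key is 63 ≤ 64 bytes, zero-padded: |K'| = 64.
Outer input = (K'⊕opad) ∥ H(inner) → 64 + 28 = 92 bytes.

92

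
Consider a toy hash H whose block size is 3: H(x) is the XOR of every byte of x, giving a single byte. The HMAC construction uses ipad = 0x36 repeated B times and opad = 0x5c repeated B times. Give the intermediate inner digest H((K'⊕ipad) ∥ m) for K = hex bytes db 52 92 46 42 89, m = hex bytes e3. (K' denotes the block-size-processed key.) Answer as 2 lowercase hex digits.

Key hex bytes db 52 92 46 42 89 is 6 bytes > B = 3, so hash it first: H(key) = 96, then zero-pad to 3 bytes: K' = 96 00 00.
K' ⊕ ipad = a0 36 36.
Inner input = a0 36 36 ∥ e3.
Inner hash: XOR a0⊕36⊕36⊕e3 = 43.

43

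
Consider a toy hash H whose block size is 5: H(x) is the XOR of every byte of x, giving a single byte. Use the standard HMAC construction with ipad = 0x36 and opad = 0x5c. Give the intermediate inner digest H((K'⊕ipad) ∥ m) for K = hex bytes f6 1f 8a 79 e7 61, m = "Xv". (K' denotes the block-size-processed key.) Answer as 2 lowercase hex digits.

Key hex bytes f6 1f 8a 79 e7 61 is 6 bytes > B = 5, so hash it first: H(key) = 9c, then zero-pad to 5 bytes: K' = 9c 00 00 00 00.
K' ⊕ ipad = aa 36 36 36 36.
Inner input = aa 36 36 36 36 ∥ 58 76.
Inner hash: XOR aa⊕36⊕36⊕36⊕36⊕58⊕76 = 84.

84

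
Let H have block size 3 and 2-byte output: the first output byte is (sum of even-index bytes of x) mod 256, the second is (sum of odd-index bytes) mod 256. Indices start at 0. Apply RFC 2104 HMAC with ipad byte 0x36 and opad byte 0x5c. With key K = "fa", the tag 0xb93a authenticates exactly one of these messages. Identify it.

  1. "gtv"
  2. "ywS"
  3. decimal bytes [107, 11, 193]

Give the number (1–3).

Key "fa" = 66 61 is 2 bytes ≤ B = 3; zero-pad to 3 bytes: K' = 66 61 00.
K' ⊕ ipad = 50 57 36; K' ⊕ opad = 3a 3d 5c.
m1: inner = H(50 57 36 67 74 76) = fa 34; tag = H(3a 3d 5c fa 34) = ca37
m2: inner = H(50 57 36 79 77 53) = fd 23; tag = H(3a 3d 5c fd 23) = b93a ← matches
m3: inner = H(50 57 36 6b 0b c1) = 91 83; tag = H(3a 3d 5c 91 83) = 19ce

2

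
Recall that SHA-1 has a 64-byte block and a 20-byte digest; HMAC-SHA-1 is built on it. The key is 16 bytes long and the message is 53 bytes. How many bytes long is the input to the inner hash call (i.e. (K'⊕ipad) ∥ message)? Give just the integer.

Key is 16 ≤ 64 bytes, zero-padded: |K'| = 64.
Inner input = (K'⊕ipad) ∥ m → 64 + 53 = 117 bytes.

117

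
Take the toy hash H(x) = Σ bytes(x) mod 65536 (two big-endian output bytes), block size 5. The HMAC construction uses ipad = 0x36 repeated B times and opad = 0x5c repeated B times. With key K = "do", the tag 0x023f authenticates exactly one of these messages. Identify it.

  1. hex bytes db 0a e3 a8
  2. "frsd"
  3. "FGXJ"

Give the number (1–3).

Key "do" = 64 6f is 2 bytes ≤ B = 5; zero-pad to 5 bytes: K' = 64 6f 00 00 00.
K' ⊕ ipad = 52 59 36 36 36; K' ⊕ opad = 38 33 5c 5c 5c.
m1: inner = H(52 59 36 36 36 db 0a e3 a8) = 03 bd; tag = H(38 33 5c 5c 5c 03 bd) = 023f ← matches
m2: inner = H(52 59 36 36 36 66 72 73 64) = 02 fc; tag = H(38 33 5c 5c 5c 02 fc) = 027d
m3: inner = H(52 59 36 36 36 46 47 58 4a) = 02 7c; tag = H(38 33 5c 5c 5c 02 7c) = 01fd

1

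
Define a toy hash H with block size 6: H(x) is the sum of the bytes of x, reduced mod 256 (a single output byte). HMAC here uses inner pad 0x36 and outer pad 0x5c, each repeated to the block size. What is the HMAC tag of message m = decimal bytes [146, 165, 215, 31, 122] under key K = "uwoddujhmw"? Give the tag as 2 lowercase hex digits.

Key "uwoddujhmw" = 75 77 6f 64 64 75 6a 68 6d 77 is 10 bytes > B = 6, so hash it first: H(key) = 4e, then zero-pad to 6 bytes: K' = 4e 00 00 00 00 00.
K' ⊕ ipad = 78 36 36 36 36 36.  K' ⊕ opad = 12 5c 5c 5c 5c 5c.
Inner input = (K'⊕ipad) ∥ m = 78 36 36 36 36 36 ∥ 92 a5 d7 1f 7a.
Inner hash: sum = 120+54+54+54+54+54+146+165+215+31+122 = 1069; mod 256 = 45 → 2d.
Outer input = (K'⊕opad) ∥ inner = 12 5c 5c 5c 5c 5c ∥ 2d.
Outer hash (tag): sum = 18+92+92+92+92+92+45 = 523; mod 256 = 11 → 0b.

0b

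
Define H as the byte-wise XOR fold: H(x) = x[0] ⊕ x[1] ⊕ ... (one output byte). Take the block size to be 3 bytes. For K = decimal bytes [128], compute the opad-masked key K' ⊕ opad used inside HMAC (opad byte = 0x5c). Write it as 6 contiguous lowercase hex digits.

Key decimal bytes [128] = 80 is 1 byte ≤ B = 3; zero-pad to 3 bytes: K' = 80 00 00.
XOR each byte with 0x5c: 80⊕5c=dc, 00⊕5c=5c, 00⊕5c=5c.

dc5c5c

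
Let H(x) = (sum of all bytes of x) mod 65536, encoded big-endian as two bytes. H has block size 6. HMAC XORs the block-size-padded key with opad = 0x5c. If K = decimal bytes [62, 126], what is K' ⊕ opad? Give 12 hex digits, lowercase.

Key decimal bytes [62, 126] = 3e 7e is 2 bytes ≤ B = 6; zero-pad to 6 bytes: K' = 3e 7e 00 00 00 00.
XOR each byte with 0x5c: 3e⊕5c=62, 7e⊕5c=22, 00⊕5c=5c, 00⊕5c=5c, 00⊕5c=5c, 00⊕5c=5c.

62225c5c5c5c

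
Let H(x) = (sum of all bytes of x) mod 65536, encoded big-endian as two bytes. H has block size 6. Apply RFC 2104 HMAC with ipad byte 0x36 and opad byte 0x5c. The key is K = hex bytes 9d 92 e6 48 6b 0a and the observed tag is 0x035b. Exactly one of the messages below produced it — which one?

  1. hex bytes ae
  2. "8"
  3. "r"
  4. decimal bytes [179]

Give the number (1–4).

Key hex bytes 9d 92 e6 48 6b 0a is exactly B = 6 bytes: K' = 9d 92 e6 48 6b 0a.
K' ⊕ ipad = ab a4 d0 7e 5d 3c; K' ⊕ opad = c1 ce ba 14 37 56.
m1: inner = H(ab a4 d0 7e 5d 3c ae) = 03 e4; tag = H(c1 ce ba 14 37 56 03 e4) = 03d1
m2: inner = H(ab a4 d0 7e 5d 3c 38) = 03 6e; tag = H(c1 ce ba 14 37 56 03 6e) = 035b ← matches
m3: inner = H(ab a4 d0 7e 5d 3c 72) = 03 a8; tag = H(c1 ce ba 14 37 56 03 a8) = 0395
m4: inner = H(ab a4 d0 7e 5d 3c b3) = 03 e9; tag = H(c1 ce ba 14 37 56 03 e9) = 03d6

2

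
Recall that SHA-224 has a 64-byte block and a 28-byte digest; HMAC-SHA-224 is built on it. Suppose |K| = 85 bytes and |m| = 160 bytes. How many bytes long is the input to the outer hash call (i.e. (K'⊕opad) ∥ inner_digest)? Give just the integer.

Key is 85 > 64 bytes, so it is hashed to 28 bytes then zero-padded to 64: |K'| = 64.
Outer input = (K'⊕opad) ∥ H(inner) → 64 + 28 = 92 bytes.

92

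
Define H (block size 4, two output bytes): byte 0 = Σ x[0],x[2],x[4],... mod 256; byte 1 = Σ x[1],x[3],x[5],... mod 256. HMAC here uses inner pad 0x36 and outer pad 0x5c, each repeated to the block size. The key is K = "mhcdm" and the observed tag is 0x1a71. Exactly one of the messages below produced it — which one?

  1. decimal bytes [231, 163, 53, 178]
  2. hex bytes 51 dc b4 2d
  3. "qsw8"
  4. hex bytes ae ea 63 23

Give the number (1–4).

1

Key "mhcdm" = 6d 68 63 64 6d is 5 bytes > B = 4, so hash it first: H(key) = 3d cc, then zero-pad to 4 bytes: K' = 3d cc 00 00.
K' ⊕ ipad = 0b fa 36 36; K' ⊕ opad = 61 90 5c 5c.
m1: inner = H(0b fa 36 36 e7 a3 35 b2) = 5d 85; tag = H(61 90 5c 5c 5d 85) = 1a71 ← matches
m2: inner = H(0b fa 36 36 51 dc b4 2d) = 46 39; tag = H(61 90 5c 5c 46 39) = 0325
m3: inner = H(0b fa 36 36 71 73 77 38) = 29 db; tag = H(61 90 5c 5c 29 db) = e6c7
m4: inner = H(0b fa 36 36 ae ea 63 23) = 52 3d; tag = H(61 90 5c 5c 52 3d) = 0f29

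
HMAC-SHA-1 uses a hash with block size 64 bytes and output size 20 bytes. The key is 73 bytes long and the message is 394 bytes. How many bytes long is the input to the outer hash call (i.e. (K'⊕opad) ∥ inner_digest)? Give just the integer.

84

Key is 73 > 64 bytes, so it is hashed to 20 bytes then zero-padded to 64: |K'| = 64.
Outer input = (K'⊕opad) ∥ H(inner) → 64 + 20 = 84 bytes.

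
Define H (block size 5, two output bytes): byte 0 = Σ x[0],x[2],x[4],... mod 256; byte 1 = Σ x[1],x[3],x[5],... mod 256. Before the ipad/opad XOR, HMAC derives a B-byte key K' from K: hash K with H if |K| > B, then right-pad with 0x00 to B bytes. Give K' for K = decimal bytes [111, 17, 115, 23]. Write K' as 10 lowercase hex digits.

6f11731700

Key decimal bytes [111, 17, 115, 23] = 6f 11 73 17 is 4 bytes ≤ B = 5; zero-pad to 5 bytes: K' = 6f 11 73 17 00.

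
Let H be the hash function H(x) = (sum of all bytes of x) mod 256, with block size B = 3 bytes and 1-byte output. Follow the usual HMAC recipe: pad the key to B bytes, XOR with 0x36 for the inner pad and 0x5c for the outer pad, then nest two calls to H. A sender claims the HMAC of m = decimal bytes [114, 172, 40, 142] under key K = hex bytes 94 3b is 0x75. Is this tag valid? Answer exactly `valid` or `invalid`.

invalid

Key hex bytes 94 3b is 2 bytes ≤ B = 3; zero-pad to 3 bytes: K' = 94 3b 00.
K' ⊕ ipad = a2 0d 36; K' ⊕ opad = c8 67 5c.
Inner hash: sum = 162+13+54+114+172+40+142 = 697; mod 256 = 185 → b9.
Outer hash (recomputed tag): sum = 200+103+92+185 = 580; mod 256 = 68 → 44.
Recomputed tag = 44; claimed = 75 → mismatch.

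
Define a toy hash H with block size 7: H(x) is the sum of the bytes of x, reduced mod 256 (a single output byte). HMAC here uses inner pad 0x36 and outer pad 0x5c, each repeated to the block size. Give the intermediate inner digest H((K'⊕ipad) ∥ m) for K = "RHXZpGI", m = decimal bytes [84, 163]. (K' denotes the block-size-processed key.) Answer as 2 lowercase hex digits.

e9

Key "RHXZpGI" = 52 48 58 5a 70 47 49 is exactly B = 7 bytes: K' = 52 48 58 5a 70 47 49.
K' ⊕ ipad = 64 7e 6e 6c 46 71 7f.
Inner input = 64 7e 6e 6c 46 71 7f ∥ 54 a3.
Inner hash: sum = 100+126+110+108+70+113+127+84+163 = 1001; mod 256 = 233 → e9.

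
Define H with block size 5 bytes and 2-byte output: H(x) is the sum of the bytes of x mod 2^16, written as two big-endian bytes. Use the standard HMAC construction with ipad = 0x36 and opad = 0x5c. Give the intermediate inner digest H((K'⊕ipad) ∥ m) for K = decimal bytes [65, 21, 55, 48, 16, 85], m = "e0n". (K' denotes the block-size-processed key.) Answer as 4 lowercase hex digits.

01f0

Key decimal bytes [65, 21, 55, 48, 16, 85] = 41 15 37 30 10 55 is 6 bytes > B = 5, so hash it first: H(key) = 01 22, then zero-pad to 5 bytes: K' = 01 22 00 00 00.
K' ⊕ ipad = 37 14 36 36 36.
Inner input = 37 14 36 36 36 ∥ 65 30 6e.
Inner hash: sum = 55+20+54+54+54+101+48+110 = 496 → 01 f0.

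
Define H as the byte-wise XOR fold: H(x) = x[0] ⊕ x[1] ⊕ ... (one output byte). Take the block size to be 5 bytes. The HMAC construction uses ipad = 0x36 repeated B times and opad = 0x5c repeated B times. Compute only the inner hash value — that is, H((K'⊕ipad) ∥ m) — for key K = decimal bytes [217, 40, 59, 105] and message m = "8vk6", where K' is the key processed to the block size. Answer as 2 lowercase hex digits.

86

Key decimal bytes [217, 40, 59, 105] = d9 28 3b 69 is 4 bytes ≤ B = 5; zero-pad to 5 bytes: K' = d9 28 3b 69 00.
K' ⊕ ipad = ef 1e 0d 5f 36.
Inner input = ef 1e 0d 5f 36 ∥ 38 76 6b 36.
Inner hash: XOR ef⊕1e⊕0d⊕5f⊕36⊕38⊕76⊕6b⊕36 = 86.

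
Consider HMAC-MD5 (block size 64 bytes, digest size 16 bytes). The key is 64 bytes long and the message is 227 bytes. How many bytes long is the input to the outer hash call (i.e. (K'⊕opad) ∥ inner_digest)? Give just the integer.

Key is 64 ≤ 64 bytes, zero-padded: |K'| = 64.
Outer input = (K'⊕opad) ∥ H(inner) → 64 + 16 = 80 bytes.

80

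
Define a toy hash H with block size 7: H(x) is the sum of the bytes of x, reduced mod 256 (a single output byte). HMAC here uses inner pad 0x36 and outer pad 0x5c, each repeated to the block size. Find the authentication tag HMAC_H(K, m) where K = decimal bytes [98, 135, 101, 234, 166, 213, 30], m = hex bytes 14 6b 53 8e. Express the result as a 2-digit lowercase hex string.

fc

Key decimal bytes [98, 135, 101, 234, 166, 213, 30] = 62 87 65 ea a6 d5 1e is exactly B = 7 bytes: K' = 62 87 65 ea a6 d5 1e.
K' ⊕ ipad = 54 b1 53 dc 90 e3 28.  K' ⊕ opad = 3e db 39 b6 fa 89 42.
Inner input = (K'⊕ipad) ∥ m = 54 b1 53 dc 90 e3 28 ∥ 14 6b 53 8e.
Inner hash: sum = 84+177+83+220+144+227+40+20+107+83+142 = 1327; mod 256 = 47 → 2f.
Outer input = (K'⊕opad) ∥ inner = 3e db 39 b6 fa 89 42 ∥ 2f.
Outer hash (tag): sum = 62+219+57+182+250+137+66+47 = 1020; mod 256 = 252 → fc.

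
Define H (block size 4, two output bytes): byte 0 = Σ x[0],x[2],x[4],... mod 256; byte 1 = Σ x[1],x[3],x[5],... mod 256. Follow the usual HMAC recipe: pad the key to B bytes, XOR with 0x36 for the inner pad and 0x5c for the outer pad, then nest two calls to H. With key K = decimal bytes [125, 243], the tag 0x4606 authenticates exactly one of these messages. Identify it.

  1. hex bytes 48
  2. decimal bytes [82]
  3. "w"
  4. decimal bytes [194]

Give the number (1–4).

1

Key decimal bytes [125, 243] = 7d f3 is 2 bytes ≤ B = 4; zero-pad to 4 bytes: K' = 7d f3 00 00.
K' ⊕ ipad = 4b c5 36 36; K' ⊕ opad = 21 af 5c 5c.
m1: inner = H(4b c5 36 36 48) = c9 fb; tag = H(21 af 5c 5c c9 fb) = 4606 ← matches
m2: inner = H(4b c5 36 36 52) = d3 fb; tag = H(21 af 5c 5c d3 fb) = 5006
m3: inner = H(4b c5 36 36 77) = f8 fb; tag = H(21 af 5c 5c f8 fb) = 7506
m4: inner = H(4b c5 36 36 c2) = 43 fb; tag = H(21 af 5c 5c 43 fb) = c006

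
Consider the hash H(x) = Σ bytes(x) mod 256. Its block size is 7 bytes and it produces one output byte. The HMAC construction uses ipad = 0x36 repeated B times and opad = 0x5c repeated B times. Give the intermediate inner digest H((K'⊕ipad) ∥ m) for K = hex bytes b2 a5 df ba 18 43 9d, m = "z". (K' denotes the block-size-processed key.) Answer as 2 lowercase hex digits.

54

Key hex bytes b2 a5 df ba 18 43 9d is exactly B = 7 bytes: K' = b2 a5 df ba 18 43 9d.
K' ⊕ ipad = 84 93 e9 8c 2e 75 ab.
Inner input = 84 93 e9 8c 2e 75 ab ∥ 7a.
Inner hash: sum = 132+147+233+140+46+117+171+122 = 1108; mod 256 = 84 → 54.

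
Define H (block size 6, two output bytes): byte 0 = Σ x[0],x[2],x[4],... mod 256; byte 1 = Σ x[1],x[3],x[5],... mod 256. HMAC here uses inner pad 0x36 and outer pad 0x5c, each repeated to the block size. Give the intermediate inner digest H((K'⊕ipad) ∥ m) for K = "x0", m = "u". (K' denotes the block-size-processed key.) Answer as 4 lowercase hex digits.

Key "x0" = 78 30 is 2 bytes ≤ B = 6; zero-pad to 6 bytes: K' = 78 30 00 00 00 00.
K' ⊕ ipad = 4e 06 36 36 36 36.
Inner input = 4e 06 36 36 36 36 ∥ 75.
Inner hash: even-index sum = 303 mod 256 = 47; odd-index sum = 114 mod 256 = 114 → 2f 72.

2f72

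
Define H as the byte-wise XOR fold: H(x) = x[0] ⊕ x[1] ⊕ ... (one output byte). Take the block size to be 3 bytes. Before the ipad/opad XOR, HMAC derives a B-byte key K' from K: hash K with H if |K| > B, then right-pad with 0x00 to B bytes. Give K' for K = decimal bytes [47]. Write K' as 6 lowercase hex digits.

Key decimal bytes [47] = 2f is 1 byte ≤ B = 3; zero-pad to 3 bytes: K' = 2f 00 00.

2f0000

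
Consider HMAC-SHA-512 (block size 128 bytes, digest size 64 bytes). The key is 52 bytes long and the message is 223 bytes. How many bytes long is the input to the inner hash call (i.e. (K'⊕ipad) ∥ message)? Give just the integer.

Key is 52 ≤ 128 bytes, zero-padded: |K'| = 128.
Inner input = (K'⊕ipad) ∥ m → 128 + 223 = 351 bytes.

351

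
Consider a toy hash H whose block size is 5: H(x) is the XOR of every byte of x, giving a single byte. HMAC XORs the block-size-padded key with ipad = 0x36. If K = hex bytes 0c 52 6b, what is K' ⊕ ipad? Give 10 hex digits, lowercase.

Key hex bytes 0c 52 6b is 3 bytes ≤ B = 5; zero-pad to 5 bytes: K' = 0c 52 6b 00 00.
XOR each byte with 0x36: 0c⊕36=3a, 52⊕36=64, 6b⊕36=5d, 00⊕36=36, 00⊕36=36.

3a645d3636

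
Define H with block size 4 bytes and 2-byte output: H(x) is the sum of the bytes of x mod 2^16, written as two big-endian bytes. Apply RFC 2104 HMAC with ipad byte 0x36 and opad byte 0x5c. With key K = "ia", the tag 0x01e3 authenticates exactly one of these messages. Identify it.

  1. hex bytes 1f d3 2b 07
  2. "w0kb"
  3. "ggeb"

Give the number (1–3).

3

Key "ia" = 69 61 is 2 bytes ≤ B = 4; zero-pad to 4 bytes: K' = 69 61 00 00.
K' ⊕ ipad = 5f 57 36 36; K' ⊕ opad = 35 3d 5c 5c.
m1: inner = H(5f 57 36 36 1f d3 2b 07) = 02 46; tag = H(35 3d 5c 5c 02 46) = 0172
m2: inner = H(5f 57 36 36 77 30 6b 62) = 02 96; tag = H(35 3d 5c 5c 02 96) = 01c2
m3: inner = H(5f 57 36 36 67 67 65 62) = 02 b7; tag = H(35 3d 5c 5c 02 b7) = 01e3 ← matches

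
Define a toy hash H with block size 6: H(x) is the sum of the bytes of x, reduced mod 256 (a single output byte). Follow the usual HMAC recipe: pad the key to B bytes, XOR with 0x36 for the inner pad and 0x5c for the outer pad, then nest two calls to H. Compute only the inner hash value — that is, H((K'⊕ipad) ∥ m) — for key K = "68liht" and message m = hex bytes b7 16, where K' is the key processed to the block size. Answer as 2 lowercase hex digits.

Key "68liht" = 36 38 6c 69 68 74 is exactly B = 6 bytes: K' = 36 38 6c 69 68 74.
K' ⊕ ipad = 00 0e 5a 5f 5e 42.
Inner input = 00 0e 5a 5f 5e 42 ∥ b7 16.
Inner hash: sum = 0+14+90+95+94+66+183+22 = 564; mod 256 = 52 → 34.

34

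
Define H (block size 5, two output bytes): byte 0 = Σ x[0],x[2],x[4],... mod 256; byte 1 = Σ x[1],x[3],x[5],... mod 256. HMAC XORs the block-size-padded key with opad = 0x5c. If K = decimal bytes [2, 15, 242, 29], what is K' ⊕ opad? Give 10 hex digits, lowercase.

5e53ae415c

Key decimal bytes [2, 15, 242, 29] = 02 0f f2 1d is 4 bytes ≤ B = 5; zero-pad to 5 bytes: K' = 02 0f f2 1d 00.
XOR each byte with 0x5c: 02⊕5c=5e, 0f⊕5c=53, f2⊕5c=ae, 1d⊕5c=41, 00⊕5c=5c.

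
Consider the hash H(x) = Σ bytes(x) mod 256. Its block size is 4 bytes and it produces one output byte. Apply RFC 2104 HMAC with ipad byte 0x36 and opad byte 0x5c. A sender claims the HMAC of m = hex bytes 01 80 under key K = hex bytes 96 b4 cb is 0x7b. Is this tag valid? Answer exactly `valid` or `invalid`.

valid

Key hex bytes 96 b4 cb is 3 bytes ≤ B = 4; zero-pad to 4 bytes: K' = 96 b4 cb 00.
K' ⊕ ipad = a0 82 fd 36; K' ⊕ opad = ca e8 97 5c.
Inner hash: sum = 160+130+253+54+1+128 = 726; mod 256 = 214 → d6.
Outer hash (recomputed tag): sum = 202+232+151+92+214 = 891; mod 256 = 123 → 7b.
Recomputed tag = 7b; claimed = 7b → match.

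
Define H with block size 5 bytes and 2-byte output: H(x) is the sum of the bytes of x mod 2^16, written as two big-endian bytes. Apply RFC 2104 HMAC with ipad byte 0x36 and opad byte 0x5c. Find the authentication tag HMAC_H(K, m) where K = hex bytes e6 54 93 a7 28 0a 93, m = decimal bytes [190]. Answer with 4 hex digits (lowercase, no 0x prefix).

027d

Key hex bytes e6 54 93 a7 28 0a 93 is 7 bytes > B = 5, so hash it first: H(key) = 03 39, then zero-pad to 5 bytes: K' = 03 39 00 00 00.
K' ⊕ ipad = 35 0f 36 36 36.  K' ⊕ opad = 5f 65 5c 5c 5c.
Inner input = (K'⊕ipad) ∥ m = 35 0f 36 36 36 ∥ be.
Inner hash: sum = 53+15+54+54+54+190 = 420 → 01 a4.
Outer input = (K'⊕opad) ∥ inner = 5f 65 5c 5c 5c ∥ 01 a4.
Outer hash (tag): sum = 95+101+92+92+92+1+164 = 637 → 02 7d.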